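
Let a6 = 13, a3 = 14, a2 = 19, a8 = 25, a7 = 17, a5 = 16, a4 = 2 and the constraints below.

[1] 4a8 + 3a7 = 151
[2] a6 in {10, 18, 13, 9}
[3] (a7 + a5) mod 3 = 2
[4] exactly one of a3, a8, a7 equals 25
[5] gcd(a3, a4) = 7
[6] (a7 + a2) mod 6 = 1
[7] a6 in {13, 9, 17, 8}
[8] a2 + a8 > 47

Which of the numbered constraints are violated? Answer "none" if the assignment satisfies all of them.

[1] 4a8 + 3a7 = 4(25) + 3(17) = 151 — OK.
[2] a6 = 13 is in {10, 18, 13, 9} — OK.
[3] a7 + a5 = 33; 33 mod 3 = 0, not 2 — violated.
[4] a3=14, a8=25, a7=17; 1 of them equals 25 — OK.
[5] gcd(14, 2) = 2, not 7 — violated.
[6] a7 + a2 = 36; 36 mod 6 = 0, not 1 — violated.
[7] a6 = 13 is in {13, 9, 17, 8} — OK.
[8] a2 + a8 = 19 + 25 = 44; 44 ≤ 47, bound 47 not met — violated.

Violated: 3, 5, 6, 8.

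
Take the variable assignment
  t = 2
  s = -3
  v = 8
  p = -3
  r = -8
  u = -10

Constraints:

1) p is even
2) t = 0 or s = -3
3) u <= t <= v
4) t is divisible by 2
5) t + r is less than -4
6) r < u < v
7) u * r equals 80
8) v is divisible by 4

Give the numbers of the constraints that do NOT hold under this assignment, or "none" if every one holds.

1) p = -3 is odd  ✗
2) t = 2 ≠ 0, but s = -3 = -3 (second disjunct)  ✓
3) values -10 <= 2 <= 8  ✓
4) 2 / 2 = 1, so 2 divides 2  ✓
5) t + r = 2 + (-8) = -6; -6 < -4  ✓
6) values -8, -10, 8; r = -8 is not < u = -10  ✗
7) u * r = -10 * (-8) = 80  ✓
8) 8 / 4 = 2, so 4 divides 8  ✓

Violated: 1 and 6.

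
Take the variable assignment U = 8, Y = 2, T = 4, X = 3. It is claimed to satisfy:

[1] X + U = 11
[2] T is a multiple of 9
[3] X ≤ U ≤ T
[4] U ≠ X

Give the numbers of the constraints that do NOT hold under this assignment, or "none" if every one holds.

Constraints 2 and 3 do not hold.

[1] X + U = 3 + 8 = 11  true
[2] 4 = 9×0 + 4, so 9 does not divide 4  false
[3] values 3, 8, 4; U = 8 is not ≤ T = 4  false
[4] U = 8, X = 3; distinct  true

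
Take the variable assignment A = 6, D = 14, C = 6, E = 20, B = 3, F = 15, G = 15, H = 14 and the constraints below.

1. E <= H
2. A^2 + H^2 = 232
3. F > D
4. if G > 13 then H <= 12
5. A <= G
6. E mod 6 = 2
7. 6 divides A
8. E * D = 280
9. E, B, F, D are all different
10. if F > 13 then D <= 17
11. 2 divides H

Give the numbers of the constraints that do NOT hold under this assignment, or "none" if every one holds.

1. E = 20, H = 14; 20 > 14 (want ≤)  FAIL
2. A^2 + H^2 = 6^2 + 14^2 = 36 + 196 = 232  OK
3. F = 15, D = 14; 15 > 14  OK
4. G = 15 > 13, so we need H ≤ 12; but H = 14 > 12  FAIL
5. A = 6, G = 15; 6 ≤ 15  OK
6. 20 mod 6 = 2  OK
7. 6 / 6 = 1, so 6 divides 6  OK
8. E * D = 20 * 14 = 280  OK
9. values 20, 3, 15, 14 are pairwise distinct  OK
10. F = 15 > 13, so we need D ≤ 17; D = 14 ≤ 17  OK
11. 14 / 2 = 7, so 2 divides 14  OK

Constraints 1 and 4 do not hold.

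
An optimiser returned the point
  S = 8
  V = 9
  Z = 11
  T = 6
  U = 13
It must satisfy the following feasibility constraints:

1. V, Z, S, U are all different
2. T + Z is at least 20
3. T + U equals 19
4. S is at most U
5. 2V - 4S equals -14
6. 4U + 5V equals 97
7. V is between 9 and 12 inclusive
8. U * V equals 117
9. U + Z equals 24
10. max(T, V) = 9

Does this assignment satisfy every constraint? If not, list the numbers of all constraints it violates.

Violated: 2.

1. values 9, 11, 8, 13 are pairwise distinct — OK.
2. T + Z = 6 + 11 = 17; 17 < 20, bound 20 not met — violated.
3. T + U = 6 + 13 = 19 — OK.
4. S = 8, U = 13; 8 ≤ 13 — OK.
5. 2V - 4S = 2(9) - 4(8) = -14 — OK.
6. 4U + 5V = 4(13) + 5(9) = 97 — OK.
7. V = 9 lies in [9, 12] — OK.
8. U * V = 13 * 9 = 117 — OK.
9. U + Z = 13 + 11 = 24 — OK.
10. max(6, 9) = 9 — OK.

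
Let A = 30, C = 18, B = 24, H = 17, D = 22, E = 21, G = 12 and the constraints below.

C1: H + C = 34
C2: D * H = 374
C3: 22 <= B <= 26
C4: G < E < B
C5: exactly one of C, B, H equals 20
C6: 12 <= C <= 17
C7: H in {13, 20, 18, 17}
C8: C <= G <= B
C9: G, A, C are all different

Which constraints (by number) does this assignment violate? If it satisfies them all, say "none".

Constraints 1, 5, 6, 8 do not hold.

C1: H + C = 17 + 18 = 35, not 34 — violated.
C2: D * H = 22 * 17 = 374 — satisfied.
C3: B = 24 lies in [22, 26] — satisfied.
C4: values 12 < 21 < 24 — satisfied.
C5: C=18, B=24, H=17; 0 of them equal 20, not exactly one — violated.
C6: C = 18 is outside [12, 17] — violated.
C7: H = 17 is in {13, 20, 18, 17} — satisfied.
C8: values 18, 12, 24; C = 18 is not <= G = 12 — violated.
C9: values 12, 30, 18 are pairwise distinct — satisfied.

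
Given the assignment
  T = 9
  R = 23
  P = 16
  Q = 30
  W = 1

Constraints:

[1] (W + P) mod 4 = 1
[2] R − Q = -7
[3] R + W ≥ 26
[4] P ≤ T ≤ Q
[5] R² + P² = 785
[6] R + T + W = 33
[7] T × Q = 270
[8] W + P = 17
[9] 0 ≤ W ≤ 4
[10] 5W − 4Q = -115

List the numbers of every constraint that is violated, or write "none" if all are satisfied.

[1] W + P = 17; 17 mod 4 = 1  ✔
[2] R − Q = 23 − 30 = -7  ✔
[3] R + W = 23 + 1 = 24; 24 < 26, bound 26 not met  ✘
[4] values 16, 9, 30; P = 16 is not ≤ T = 9  ✘
[5] R² + P² = 23² + 16² = 529 + 256 = 785  ✔
[6] R + T + W = 23 + 9 + 1 = 33  ✔
[7] T × Q = 9 × 30 = 270  ✔
[8] W + P = 1 + 16 = 17  ✔
[9] W = 1 lies in [0, 4]  ✔
[10] 5W − 4Q = 5(1) − 4(30) = -115  ✔

Constraints 3 and 4 do not hold.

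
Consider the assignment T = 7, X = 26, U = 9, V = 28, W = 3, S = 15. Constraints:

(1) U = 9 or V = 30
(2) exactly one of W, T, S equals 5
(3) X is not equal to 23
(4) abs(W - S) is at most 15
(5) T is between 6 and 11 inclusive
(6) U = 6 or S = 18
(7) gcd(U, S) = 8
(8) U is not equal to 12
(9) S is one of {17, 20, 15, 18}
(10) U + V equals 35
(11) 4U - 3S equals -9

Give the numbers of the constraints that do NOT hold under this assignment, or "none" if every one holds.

(1) U = 9 = 9 (first disjunct)  yes
(2) W=3, T=7, S=15; 0 of them equal 5, not exactly one  no
(3) X = 26, and 26 ≠ 23  yes
(4) abs(3 - 15) = 12; 12 ≤ 15  yes
(5) T = 7 lies in [6, 11]  yes
(6) U = 9 ≠ 6 and S = 15 ≠ 18; both disjuncts false  no
(7) gcd(9, 15) = 3, not 8  no
(8) U = 9, and 9 ≠ 12  yes
(9) S = 15 is in {17, 20, 15, 18}  yes
(10) U + V = 9 + 28 = 37, not 35  no
(11) 4U - 3S = 4(9) - 3(15) = -9  yes

Constraints 2, 6, 7, and 10 are violated.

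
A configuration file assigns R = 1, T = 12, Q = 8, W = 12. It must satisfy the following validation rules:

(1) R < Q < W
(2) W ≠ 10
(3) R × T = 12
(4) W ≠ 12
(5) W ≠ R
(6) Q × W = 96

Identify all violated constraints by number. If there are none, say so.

Violated: 4.

(1) values 1 < 8 < 12  OK
(2) W = 12, and 12 ≠ 10  OK
(3) R × T = 1 × 12 = 12  OK
(4) W = 12, but 12 is required to differ  FAIL
(5) W = 12, R = 1; distinct  OK
(6) Q × W = 8 × 12 = 96  OK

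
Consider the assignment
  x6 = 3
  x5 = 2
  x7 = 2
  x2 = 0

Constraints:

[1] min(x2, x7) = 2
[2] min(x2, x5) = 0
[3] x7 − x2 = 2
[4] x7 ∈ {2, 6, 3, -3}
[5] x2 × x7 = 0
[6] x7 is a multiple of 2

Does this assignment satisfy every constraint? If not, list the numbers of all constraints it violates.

Violated: 1.

[1] min(0, 2) = 0, not 2 — violated.
[2] min(0, 2) = 0 — OK.
[3] x7 − x2 = 2 − 0 = 2 — OK.
[4] x7 = 2 is in {2, 6, 3, -3} — OK.
[5] x2 × x7 = 0 × 2 = 0 — OK.
[6] 2 / 2 = 1, so 2 divides 2 — OK.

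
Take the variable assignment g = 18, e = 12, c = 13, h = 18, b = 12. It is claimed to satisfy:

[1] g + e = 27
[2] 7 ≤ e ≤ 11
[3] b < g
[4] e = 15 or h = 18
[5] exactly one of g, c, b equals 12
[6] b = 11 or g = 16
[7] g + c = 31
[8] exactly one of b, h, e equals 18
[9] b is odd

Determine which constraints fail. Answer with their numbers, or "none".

[1] g + e = 18 + 12 = 30, not 27  no
[2] e = 12 is outside [7, 11]  no
[3] b = 12, g = 18; 12 < 18  yes
[4] e = 12 ≠ 15, but h = 18 = 18 (second disjunct)  yes
[5] g=18, c=13, b=12; 1 of them equals 12  yes
[6] b = 12 ≠ 11 and g = 18 ≠ 16; both disjuncts false  no
[7] g + c = 18 + 13 = 31  yes
[8] b=12, h=18, e=12; 1 of them equals 18  yes
[9] b = 12 is even  no

Constraints 1, 2, 6, and 9 do not hold.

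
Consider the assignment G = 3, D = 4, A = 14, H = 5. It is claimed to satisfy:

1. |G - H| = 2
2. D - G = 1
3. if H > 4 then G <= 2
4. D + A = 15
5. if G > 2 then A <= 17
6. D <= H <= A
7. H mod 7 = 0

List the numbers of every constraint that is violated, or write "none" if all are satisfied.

Violated: 3, 4, 7.

1. |3 - 5| = 2  yes
2. D - G = 4 - 3 = 1  yes
3. H = 5 > 4, so we need G ≤ 2; but G = 3 > 2  no
4. D + A = 4 + 14 = 18, not 15  no
5. G = 3 > 2, so we need A ≤ 17; A = 14 ≤ 17  yes
6. values 4 <= 5 <= 14  yes
7. 5 mod 7 = 5, not 0  no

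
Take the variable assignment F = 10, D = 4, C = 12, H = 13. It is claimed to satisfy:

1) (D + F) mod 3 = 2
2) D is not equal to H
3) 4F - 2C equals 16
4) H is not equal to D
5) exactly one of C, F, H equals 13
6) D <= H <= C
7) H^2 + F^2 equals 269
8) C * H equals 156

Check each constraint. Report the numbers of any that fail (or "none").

No — constraint 6 is not satisfied.

1) D + F = 14; 14 mod 3 = 2  ✓
2) D = 4, H = 13; distinct  ✓
3) 4F - 2C = 4(10) - 2(12) = 16  ✓
4) H = 13, D = 4; distinct  ✓
5) C=12, F=10, H=13; 1 of them equals 13  ✓
6) values 4, 13, 12; H = 13 is not <= C = 12  ✗
7) H^2 + F^2 = 13^2 + 10^2 = 169 + 100 = 269  ✓
8) C * H = 12 * 13 = 156  ✓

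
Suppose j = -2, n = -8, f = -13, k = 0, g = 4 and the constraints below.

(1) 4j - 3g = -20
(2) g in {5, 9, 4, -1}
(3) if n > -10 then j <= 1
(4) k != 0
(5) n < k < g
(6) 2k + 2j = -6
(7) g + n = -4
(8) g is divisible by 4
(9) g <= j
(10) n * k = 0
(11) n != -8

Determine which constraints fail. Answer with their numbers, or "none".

(1) 4j - 3g = 4(-2) - 3(4) = -20 — holds.
(2) g = 4 is in {5, 9, 4, -1} — holds.
(3) n = -8 > -10, so we need j ≤ 1; j = -2 ≤ 1 — holds.
(4) k = 0, but 0 is required to differ — fails.
(5) values -8 < 0 < 4 — holds.
(6) 2k + 2j = 2(0) + 2(-2) = -4, not -6 — fails.
(7) g + n = 4 + (-8) = -4 — holds.
(8) 4 / 4 = 1, so 4 divides 4 — holds.
(9) g = 4, j = -2; 4 > -2 (want ≤) — fails.
(10) n * k = -8 * 0 = 0 — holds.
(11) n = -8, but -8 is required to differ — fails.

No — constraints 4, 6, 9, 11 are not satisfied.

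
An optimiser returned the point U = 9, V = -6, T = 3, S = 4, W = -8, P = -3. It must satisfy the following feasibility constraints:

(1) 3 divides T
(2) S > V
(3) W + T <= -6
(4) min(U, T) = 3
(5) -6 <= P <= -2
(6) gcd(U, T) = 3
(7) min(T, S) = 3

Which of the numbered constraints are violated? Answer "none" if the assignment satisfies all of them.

The assignment fails constraint 3.

(1) 3 / 3 = 1, so 3 divides 3 — OK.
(2) S = 4, V = -6; 4 > -6 — OK.
(3) W + T = -8 + 3 = -5; -5 > -6, bound -6 not met — violated.
(4) min(9, 3) = 3 — OK.
(5) P = -3 lies in [-6, -2] — OK.
(6) gcd(9, 3) = 3 — OK.
(7) min(3, 4) = 3 — OK.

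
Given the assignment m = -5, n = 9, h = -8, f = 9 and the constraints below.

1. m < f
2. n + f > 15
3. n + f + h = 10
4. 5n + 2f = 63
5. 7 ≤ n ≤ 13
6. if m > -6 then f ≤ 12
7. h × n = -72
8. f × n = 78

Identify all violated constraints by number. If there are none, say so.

No — constraint 8 is not satisfied.

1. m = -5, f = 9; -5 < 9 — OK.
2. n + f = 9 + 9 = 18; 18 > 15 — OK.
3. n + f + h = 9 + 9 + (-8) = 10 — OK.
4. 5n + 2f = 5(9) + 2(9) = 63 — OK.
5. n = 9 lies in [7, 13] — OK.
6. m = -5 > -6, so we need f ≤ 12; f = 9 ≤ 12 — OK.
7. h × n = -8 × 9 = -72 — OK.
8. f × n = 9 × 9 = 81, not 78 — violated.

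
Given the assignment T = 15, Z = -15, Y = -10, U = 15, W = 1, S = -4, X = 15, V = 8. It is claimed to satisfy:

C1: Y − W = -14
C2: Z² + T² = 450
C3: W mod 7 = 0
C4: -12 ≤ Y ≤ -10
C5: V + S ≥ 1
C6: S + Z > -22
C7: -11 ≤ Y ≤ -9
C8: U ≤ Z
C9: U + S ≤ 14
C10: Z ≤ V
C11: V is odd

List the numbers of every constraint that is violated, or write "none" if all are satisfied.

Violated: 1, 3, 8, 11.

C1: Y − W = -10 − 1 = -11, not -14  false
C2: Z² + T² = (-15)² + 15² = 225 + 225 = 450  true
C3: 1 mod 7 = 1, not 0  false
C4: Y = -10 lies in [-12, -10]  true
C5: V + S = 8 + (-4) = 4; 4 ≥ 1  true
C6: S + Z = -4 + (-15) = -19; -19 > -22  true
C7: Y = -10 lies in [-11, -9]  true
C8: U = 15, Z = -15; 15 > -15 (want ≤)  false
C9: U + S = 15 + (-4) = 11; 11 ≤ 14  true
C10: Z = -15, V = 8; -15 ≤ 8  true
C11: V = 8 is even  false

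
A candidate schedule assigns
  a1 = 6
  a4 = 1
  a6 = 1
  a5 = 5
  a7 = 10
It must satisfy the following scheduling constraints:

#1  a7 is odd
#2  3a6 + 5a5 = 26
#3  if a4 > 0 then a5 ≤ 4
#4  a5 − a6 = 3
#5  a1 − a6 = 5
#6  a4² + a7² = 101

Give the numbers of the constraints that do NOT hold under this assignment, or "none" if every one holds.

Violated: 1, 2, 3, and 4.

#1 a7 = 10 is even  ✘
#2 3a6 + 5a5 = 3(1) + 5(5) = 28, not 26  ✘
#3 a4 = 1 > 0, so we need a5 ≤ 4; but a5 = 5 > 4  ✘
#4 a5 − a6 = 5 − 1 = 4, not 3  ✘
#5 a1 − a6 = 6 − 1 = 5  ✔
#6 a4² + a7² = 1² + 10² = 1 + 100 = 101  ✔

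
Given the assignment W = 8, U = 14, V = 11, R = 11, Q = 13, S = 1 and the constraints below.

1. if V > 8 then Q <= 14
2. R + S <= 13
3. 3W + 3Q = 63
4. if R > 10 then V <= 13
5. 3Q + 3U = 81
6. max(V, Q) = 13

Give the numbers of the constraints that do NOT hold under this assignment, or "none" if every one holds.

1. V = 11 > 8, so we need Q ≤ 14; Q = 13 ≤ 14 — OK.
2. R + S = 11 + 1 = 12; 12 ≤ 13 — OK.
3. 3W + 3Q = 3(8) + 3(13) = 63 — OK.
4. R = 11 > 10, so we need V ≤ 13; V = 11 ≤ 13 — OK.
5. 3Q + 3U = 3(13) + 3(14) = 81 — OK.
6. max(11, 13) = 13 — OK.

No violations.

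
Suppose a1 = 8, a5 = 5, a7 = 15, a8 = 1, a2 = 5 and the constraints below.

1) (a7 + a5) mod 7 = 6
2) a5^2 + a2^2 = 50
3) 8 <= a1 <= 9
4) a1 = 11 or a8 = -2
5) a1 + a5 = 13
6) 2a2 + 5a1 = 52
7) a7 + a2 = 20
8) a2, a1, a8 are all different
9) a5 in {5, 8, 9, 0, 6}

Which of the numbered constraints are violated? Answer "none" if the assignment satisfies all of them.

Constraints 4 and 6 are violated.

1) a7 + a5 = 20; 20 mod 7 = 6  yes
2) a5^2 + a2^2 = 5^2 + 5^2 = 25 + 25 = 50  yes
3) a1 = 8 lies in [8, 9]  yes
4) a1 = 8 ≠ 11 and a8 = 1 ≠ -2; both disjuncts false  no
5) a1 + a5 = 8 + 5 = 13  yes
6) 2a2 + 5a1 = 2(5) + 5(8) = 50, not 52  no
7) a7 + a2 = 15 + 5 = 20  yes
8) values 5, 8, 1 are pairwise distinct  yes
9) a5 = 5 is in {5, 8, 9, 0, 6}  yes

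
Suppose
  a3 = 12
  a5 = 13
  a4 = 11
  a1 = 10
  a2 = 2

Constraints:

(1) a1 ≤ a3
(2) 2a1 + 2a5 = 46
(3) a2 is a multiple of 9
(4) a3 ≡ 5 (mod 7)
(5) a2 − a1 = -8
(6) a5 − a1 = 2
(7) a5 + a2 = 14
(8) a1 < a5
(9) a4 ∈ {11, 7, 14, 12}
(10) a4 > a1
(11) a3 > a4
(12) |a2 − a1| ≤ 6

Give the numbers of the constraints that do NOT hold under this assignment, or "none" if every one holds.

(1) a1 = 10, a3 = 12; 10 ≤ 12  ✔
(2) 2a1 + 2a5 = 2(10) + 2(13) = 46  ✔
(3) 2 = 9×0 + 2, so 9 does not divide 2  ✘
(4) 12 mod 7 = 5  ✔
(5) a2 − a1 = 2 − 10 = -8  ✔
(6) a5 − a1 = 13 − 10 = 3, not 2  ✘
(7) a5 + a2 = 13 + 2 = 15, not 14  ✘
(8) a1 = 10, a5 = 13; 10 < 13  ✔
(9) a4 = 11 is in {11, 7, 14, 12}  ✔
(10) a4 = 11, a1 = 10; 11 > 10  ✔
(11) a3 = 12, a4 = 11; 12 > 11  ✔
(12) |2 − 10| = 8; 8 > 6, exceeds bound 6  ✘

Violated: 3, 6, 7, and 12.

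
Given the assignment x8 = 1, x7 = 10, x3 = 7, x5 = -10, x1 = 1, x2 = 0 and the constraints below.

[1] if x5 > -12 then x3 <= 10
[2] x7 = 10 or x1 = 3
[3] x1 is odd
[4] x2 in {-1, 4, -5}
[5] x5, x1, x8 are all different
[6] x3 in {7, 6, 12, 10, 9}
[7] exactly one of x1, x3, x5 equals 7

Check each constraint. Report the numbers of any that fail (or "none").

[1] x5 = -10 > -12, so we need x3 ≤ 10; x3 = 7 ≤ 10 — satisfied.
[2] x7 = 10 = 10 (first disjunct) — satisfied.
[3] x1 = 1 is odd — satisfied.
[4] x2 = 0 is not in {-1, 4, -5} — violated.
[5] x1 = x8 = 1, not all different — violated.
[6] x3 = 7 is in {7, 6, 12, 10, 9} — satisfied.
[7] x1=1, x3=7, x5=-10; 1 of them equals 7 — satisfied.

No — constraints 4 and 5 are not satisfied.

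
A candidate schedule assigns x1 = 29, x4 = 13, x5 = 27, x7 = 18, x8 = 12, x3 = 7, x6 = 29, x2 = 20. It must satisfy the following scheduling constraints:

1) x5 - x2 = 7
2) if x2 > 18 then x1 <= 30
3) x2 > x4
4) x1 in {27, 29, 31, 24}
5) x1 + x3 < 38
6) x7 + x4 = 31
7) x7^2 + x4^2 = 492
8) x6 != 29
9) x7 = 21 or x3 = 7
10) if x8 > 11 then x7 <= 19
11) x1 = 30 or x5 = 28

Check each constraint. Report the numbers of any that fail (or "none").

The assignment fails constraints 7, 8, and 11.

1) x5 - x2 = 27 - 20 = 7  yes
2) x2 = 20 > 18, so we need x1 ≤ 30; x1 = 29 ≤ 30  yes
3) x2 = 20, x4 = 13; 20 > 13  yes
4) x1 = 29 is in {27, 29, 31, 24}  yes
5) x1 + x3 = 29 + 7 = 36; 36 < 38  yes
6) x7 + x4 = 18 + 13 = 31  yes
7) x7^2 + x4^2 = 18^2 + 13^2 = 324 + 169 = 493, not 492  no
8) x6 = 29, but 29 is required to differ  no
9) x7 = 18 ≠ 21, but x3 = 7 = 7 (second disjunct)  yes
10) x8 = 12 > 11, so we need x7 ≤ 19; x7 = 18 ≤ 19  yes
11) x1 = 29 ≠ 30 and x5 = 27 ≠ 28; both disjuncts false  no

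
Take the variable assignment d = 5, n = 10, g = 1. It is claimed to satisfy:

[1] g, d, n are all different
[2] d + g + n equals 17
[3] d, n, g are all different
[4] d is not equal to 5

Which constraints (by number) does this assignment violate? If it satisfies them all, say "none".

The assignment fails constraints 2, 4.

[1] values 1, 5, 10 are pairwise distinct  ✔
[2] d + g + n = 5 + 1 + 10 = 16, not 17  ✘
[3] values 5, 10, 1 are pairwise distinct  ✔
[4] d = 5, but 5 is required to differ  ✘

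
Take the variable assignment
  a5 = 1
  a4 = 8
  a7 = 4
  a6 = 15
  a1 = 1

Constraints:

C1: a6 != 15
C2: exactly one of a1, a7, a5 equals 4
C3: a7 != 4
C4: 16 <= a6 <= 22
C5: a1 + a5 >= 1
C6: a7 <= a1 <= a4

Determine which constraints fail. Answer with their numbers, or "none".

The assignment fails constraints 1, 3, 4, 6.

C1: a6 = 15, but 15 is required to differ  false
C2: a1=1, a7=4, a5=1; 1 of them equals 4  true
C3: a7 = 4, but 4 is required to differ  false
C4: a6 = 15 is outside [16, 22]  false
C5: a1 + a5 = 1 + 1 = 2; 2 ≥ 1  true
C6: values 4, 1, 8; a7 = 4 is not <= a1 = 1  false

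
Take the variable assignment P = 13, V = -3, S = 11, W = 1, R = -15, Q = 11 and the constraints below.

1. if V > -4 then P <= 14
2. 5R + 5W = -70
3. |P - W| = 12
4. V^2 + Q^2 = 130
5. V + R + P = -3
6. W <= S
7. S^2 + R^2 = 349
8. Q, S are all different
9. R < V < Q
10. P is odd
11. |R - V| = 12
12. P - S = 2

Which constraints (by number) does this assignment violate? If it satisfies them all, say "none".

The assignment fails constraints 5, 7, and 8.

1. V = -3 > -4, so we need P ≤ 14; P = 13 ≤ 14 — holds.
2. 5R + 5W = 5(-15) + 5(1) = -70 — holds.
3. |13 - 1| = 12 — holds.
4. V^2 + Q^2 = (-3)^2 + 11^2 = 9 + 121 = 130 — holds.
5. V + R + P = -3 + (-15) + 13 = -5, not -3 — fails.
6. W = 1, S = 11; 1 ≤ 11 — holds.
7. S^2 + R^2 = 11^2 + (-15)^2 = 121 + 225 = 346, not 349 — fails.
8. Q = S = 11, not all different — fails.
9. values -15 < -3 < 11 — holds.
10. P = 13 is odd — holds.
11. |-15 - (-3)| = 12 — holds.
12. P - S = 13 - 11 = 2 — holds.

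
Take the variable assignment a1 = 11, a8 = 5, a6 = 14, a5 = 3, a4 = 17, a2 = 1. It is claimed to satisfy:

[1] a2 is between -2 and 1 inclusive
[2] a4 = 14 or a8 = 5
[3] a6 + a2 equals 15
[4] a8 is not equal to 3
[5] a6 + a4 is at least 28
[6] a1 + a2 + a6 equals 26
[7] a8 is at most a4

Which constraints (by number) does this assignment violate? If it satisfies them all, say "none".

[1] a2 = 1 lies in [-2, 1]  OK
[2] a4 = 17 ≠ 14, but a8 = 5 = 5 (second disjunct)  OK
[3] a6 + a2 = 14 + 1 = 15  OK
[4] a8 = 5, and 5 ≠ 3  OK
[5] a6 + a4 = 14 + 17 = 31; 31 ≥ 28  OK
[6] a1 + a2 + a6 = 11 + 1 + 14 = 26  OK
[7] a8 = 5, a4 = 17; 5 ≤ 17  OK

No violations.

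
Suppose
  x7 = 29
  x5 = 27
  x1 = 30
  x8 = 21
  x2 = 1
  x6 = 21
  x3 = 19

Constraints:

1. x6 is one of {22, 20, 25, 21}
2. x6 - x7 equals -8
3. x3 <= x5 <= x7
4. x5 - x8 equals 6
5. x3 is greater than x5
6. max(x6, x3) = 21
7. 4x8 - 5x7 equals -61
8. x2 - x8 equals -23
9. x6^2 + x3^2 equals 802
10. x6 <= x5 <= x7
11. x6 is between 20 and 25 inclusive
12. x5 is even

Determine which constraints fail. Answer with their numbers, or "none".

1. x6 = 21 is in {22, 20, 25, 21} — satisfied.
2. x6 - x7 = 21 - 29 = -8 — satisfied.
3. values 19 <= 27 <= 29 — satisfied.
4. x5 - x8 = 27 - 21 = 6 — satisfied.
5. x3 = 19, x5 = 27; 19 ≤ 27 (want >) — violated.
6. max(21, 19) = 21 — satisfied.
7. 4x8 - 5x7 = 4(21) - 5(29) = -61 — satisfied.
8. x2 - x8 = 1 - 21 = -20, not -23 — violated.
9. x6^2 + x3^2 = 21^2 + 19^2 = 441 + 361 = 802 — satisfied.
10. values 21 <= 27 <= 29 — satisfied.
11. x6 = 21 lies in [20, 25] — satisfied.
12. x5 = 27 is odd — violated.

The assignment fails constraints 5, 8, 12.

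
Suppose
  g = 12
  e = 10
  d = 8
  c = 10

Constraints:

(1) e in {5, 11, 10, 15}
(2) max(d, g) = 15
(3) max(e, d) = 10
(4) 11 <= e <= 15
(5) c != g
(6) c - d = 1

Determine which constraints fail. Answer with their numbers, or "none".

(1) e = 10 is in {5, 11, 10, 15} — holds.
(2) max(8, 12) = 12, not 15 — does not hold.
(3) max(10, 8) = 10 — holds.
(4) e = 10 is outside [11, 15] — does not hold.
(5) c = 10, g = 12; distinct — holds.
(6) c - d = 10 - 8 = 2, not 1 — does not hold.

Violated: 2, 4, and 6.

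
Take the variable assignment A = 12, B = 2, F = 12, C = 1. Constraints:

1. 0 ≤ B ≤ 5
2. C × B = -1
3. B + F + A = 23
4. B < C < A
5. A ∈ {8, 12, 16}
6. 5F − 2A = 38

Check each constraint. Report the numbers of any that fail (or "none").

1. B = 2 lies in [0, 5] — holds.
2. C × B = 1 × 2 = 2, not -1 — does not hold.
3. B + F + A = 2 + 12 + 12 = 26, not 23 — does not hold.
4. values 2, 1, 12; B = 2 is not < C = 1 — does not hold.
5. A = 12 is in {8, 12, 16} — holds.
6. 5F − 2A = 5(12) − 2(12) = 36, not 38 — does not hold.

Constraints 2, 3, 4, 6 do not hold.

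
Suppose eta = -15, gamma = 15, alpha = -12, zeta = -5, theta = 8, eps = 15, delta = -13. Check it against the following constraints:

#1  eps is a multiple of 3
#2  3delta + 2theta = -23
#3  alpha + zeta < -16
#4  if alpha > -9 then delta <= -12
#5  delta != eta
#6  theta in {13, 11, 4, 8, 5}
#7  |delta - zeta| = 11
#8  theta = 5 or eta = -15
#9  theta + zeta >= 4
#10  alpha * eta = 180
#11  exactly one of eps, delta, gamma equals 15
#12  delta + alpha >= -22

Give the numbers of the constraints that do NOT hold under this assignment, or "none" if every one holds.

No — constraints 7, 9, 11, and 12 are not satisfied.

#1 15 / 3 = 5, so 3 divides 15  ✓
#2 3delta + 2theta = 3(-13) + 2(8) = -23  ✓
#3 alpha + zeta = -12 + (-5) = -17; -17 < -16  ✓
#4 alpha = -12, not > -9; antecedent false, conditional vacuously true  ✓
#5 delta = -13, eta = -15; distinct  ✓
#6 theta = 8 is in {13, 11, 4, 8, 5}  ✓
#7 |-13 - (-5)| = 8, not 11  ✗
#8 theta = 8 ≠ 5, but eta = -15 = -15 (second disjunct)  ✓
#9 theta + zeta = 8 + (-5) = 3; 3 < 4, bound 4 not met  ✗
#10 alpha * eta = -12 * (-15) = 180  ✓
#11 eps=15, delta=-13, gamma=15; 2 of them equal 15, not exactly one  ✗
#12 delta + alpha = -13 + (-12) = -25; -25 < -22, bound -22 not met  ✗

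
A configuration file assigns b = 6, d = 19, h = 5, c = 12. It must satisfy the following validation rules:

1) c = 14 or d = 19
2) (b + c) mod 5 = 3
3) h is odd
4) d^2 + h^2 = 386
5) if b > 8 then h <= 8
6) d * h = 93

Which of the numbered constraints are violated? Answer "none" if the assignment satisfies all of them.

No — constraint 6 is not satisfied.

1) c = 12 ≠ 14, but d = 19 = 19 (second disjunct)  yes
2) b + c = 18; 18 mod 5 = 3  yes
3) h = 5 is odd  yes
4) d^2 + h^2 = 19^2 + 5^2 = 361 + 25 = 386  yes
5) b = 6, not > 8; antecedent false, conditional vacuously true  yes
6) d * h = 19 * 5 = 95, not 93  no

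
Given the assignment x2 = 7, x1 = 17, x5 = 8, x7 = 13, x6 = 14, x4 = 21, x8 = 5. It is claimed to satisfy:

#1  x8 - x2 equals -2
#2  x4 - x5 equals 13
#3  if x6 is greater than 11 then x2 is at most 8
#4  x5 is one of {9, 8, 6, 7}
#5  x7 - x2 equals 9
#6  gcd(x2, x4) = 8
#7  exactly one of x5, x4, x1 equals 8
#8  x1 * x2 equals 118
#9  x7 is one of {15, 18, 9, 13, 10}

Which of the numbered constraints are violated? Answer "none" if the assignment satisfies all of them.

#1 x8 - x2 = 5 - 7 = -2 — OK.
#2 x4 - x5 = 21 - 8 = 13 — OK.
#3 x6 = 14 > 11, so we need x2 ≤ 8; x2 = 7 ≤ 8 — OK.
#4 x5 = 8 is in {9, 8, 6, 7} — OK.
#5 x7 - x2 = 13 - 7 = 6, not 9 — violated.
#6 gcd(7, 21) = 7, not 8 — violated.
#7 x5=8, x4=21, x1=17; 1 of them equals 8 — OK.
#8 x1 * x2 = 17 * 7 = 119, not 118 — violated.
#9 x7 = 13 is in {15, 18, 9, 13, 10} — OK.

No — constraints 5, 6, and 8 are not satisfied.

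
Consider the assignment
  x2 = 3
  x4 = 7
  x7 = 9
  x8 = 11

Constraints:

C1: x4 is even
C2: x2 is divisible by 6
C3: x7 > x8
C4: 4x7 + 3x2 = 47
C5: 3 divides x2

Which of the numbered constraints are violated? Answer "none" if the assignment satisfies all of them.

Violated: 1, 2, 3, and 4.

C1: x4 = 7 is odd  ✘
C2: 3 = 6×0 + 3, so 6 does not divide 3  ✘
C3: x7 = 9, x8 = 11; 9 ≤ 11 (want >)  ✘
C4: 4x7 + 3x2 = 4(9) + 3(3) = 45, not 47  ✘
C5: 3 / 3 = 1, so 3 divides 3  ✔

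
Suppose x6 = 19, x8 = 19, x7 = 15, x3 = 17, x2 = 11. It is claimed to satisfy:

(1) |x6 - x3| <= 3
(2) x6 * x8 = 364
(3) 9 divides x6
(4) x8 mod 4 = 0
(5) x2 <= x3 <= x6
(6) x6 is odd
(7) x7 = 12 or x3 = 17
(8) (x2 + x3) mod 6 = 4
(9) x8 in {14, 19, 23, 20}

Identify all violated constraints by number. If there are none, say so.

(1) |19 - 17| = 2; 2 ≤ 3  true
(2) x6 * x8 = 19 * 19 = 361, not 364  false
(3) 19 = 9*2 + 1, so 9 does not divide 19  false
(4) 19 mod 4 = 3, not 0  false
(5) values 11 <= 17 <= 19  true
(6) x6 = 19 is odd  true
(7) x7 = 15 ≠ 12, but x3 = 17 = 17 (second disjunct)  true
(8) x2 + x3 = 28; 28 mod 6 = 4  true
(9) x8 = 19 is in {14, 19, 23, 20}  true

Constraints 2, 3, and 4 do not hold.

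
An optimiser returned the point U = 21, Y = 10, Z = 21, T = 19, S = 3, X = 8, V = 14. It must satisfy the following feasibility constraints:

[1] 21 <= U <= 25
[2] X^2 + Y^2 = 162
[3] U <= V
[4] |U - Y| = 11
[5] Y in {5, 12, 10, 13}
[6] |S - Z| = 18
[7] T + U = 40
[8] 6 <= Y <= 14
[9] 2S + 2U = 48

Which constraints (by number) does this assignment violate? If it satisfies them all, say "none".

Constraints 2, 3 are violated.

[1] U = 21 lies in [21, 25] — holds.
[2] X^2 + Y^2 = 8^2 + 10^2 = 64 + 100 = 164, not 162 — fails.
[3] U = 21, V = 14; 21 > 14 (want ≤) — fails.
[4] |21 - 10| = 11 — holds.
[5] Y = 10 is in {5, 12, 10, 13} — holds.
[6] |3 - 21| = 18 — holds.
[7] T + U = 19 + 21 = 40 — holds.
[8] Y = 10 lies in [6, 14] — holds.
[9] 2S + 2U = 2(3) + 2(21) = 48 — holds.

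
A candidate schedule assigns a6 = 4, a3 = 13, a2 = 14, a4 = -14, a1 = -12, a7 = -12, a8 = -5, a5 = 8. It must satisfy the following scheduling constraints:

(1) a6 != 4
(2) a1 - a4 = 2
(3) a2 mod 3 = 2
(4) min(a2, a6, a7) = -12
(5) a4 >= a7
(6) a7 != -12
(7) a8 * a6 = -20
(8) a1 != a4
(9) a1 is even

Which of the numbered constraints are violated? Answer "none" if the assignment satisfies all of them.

Constraints 1, 5, 6 are violated.

(1) a6 = 4, but 4 is required to differ — violated.
(2) a1 - a4 = -12 - (-14) = 2 — satisfied.
(3) 14 mod 3 = 2 — satisfied.
(4) min(14, 4, -12) = -12 — satisfied.
(5) a4 = -14, a7 = -12; -14 < -12 (want ≥) — violated.
(6) a7 = -12, but -12 is required to differ — violated.
(7) a8 * a6 = -5 * 4 = -20 — satisfied.
(8) a1 = -12, a4 = -14; distinct — satisfied.
(9) a1 = -12 is even — satisfied.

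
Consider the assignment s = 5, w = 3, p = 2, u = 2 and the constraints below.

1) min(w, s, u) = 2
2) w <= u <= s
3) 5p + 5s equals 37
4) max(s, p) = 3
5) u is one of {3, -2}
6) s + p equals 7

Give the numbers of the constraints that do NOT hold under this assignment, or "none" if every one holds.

No — constraints 2, 3, 4, 5 are not satisfied.

1) min(3, 5, 2) = 2  holds
2) values 3, 2, 5; w = 3 is not <= u = 2  fails
3) 5p + 5s = 5(2) + 5(5) = 35, not 37  fails
4) max(5, 2) = 5, not 3  fails
5) u = 2 is not in {3, -2}  fails
6) s + p = 5 + 2 = 7  holds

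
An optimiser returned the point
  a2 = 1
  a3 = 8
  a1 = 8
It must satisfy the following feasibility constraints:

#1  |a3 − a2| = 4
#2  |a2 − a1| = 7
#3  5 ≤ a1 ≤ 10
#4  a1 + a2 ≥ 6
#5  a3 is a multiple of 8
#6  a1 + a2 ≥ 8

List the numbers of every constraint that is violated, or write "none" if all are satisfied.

Violated: 1.

#1 |8 − 1| = 7, not 4 — fails.
#2 |1 − 8| = 7 — holds.
#3 a1 = 8 lies in [5, 10] — holds.
#4 a1 + a2 = 8 + 1 = 9; 9 ≥ 6 — holds.
#5 8 / 8 = 1, so 8 divides 8 — holds.
#6 a1 + a2 = 8 + 1 = 9; 9 ≥ 8 — holds.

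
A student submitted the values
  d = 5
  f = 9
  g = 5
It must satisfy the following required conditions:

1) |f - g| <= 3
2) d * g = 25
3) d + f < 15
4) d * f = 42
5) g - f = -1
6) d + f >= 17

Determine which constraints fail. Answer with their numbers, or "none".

1) |9 - 5| = 4; 4 > 3, exceeds bound 3 — violated.
2) d * g = 5 * 5 = 25 — satisfied.
3) d + f = 5 + 9 = 14; 14 < 15 — satisfied.
4) d * f = 5 * 9 = 45, not 42 — violated.
5) g - f = 5 - 9 = -4, not -1 — violated.
6) d + f = 5 + 9 = 14; 14 < 17, bound 17 not met — violated.

Constraints 1, 4, 5, 6 are violated.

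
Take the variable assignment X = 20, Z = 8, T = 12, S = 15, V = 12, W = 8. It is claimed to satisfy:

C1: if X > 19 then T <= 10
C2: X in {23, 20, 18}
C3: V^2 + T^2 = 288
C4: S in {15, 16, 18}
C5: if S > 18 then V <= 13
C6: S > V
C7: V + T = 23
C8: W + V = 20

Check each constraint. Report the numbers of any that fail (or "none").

No — constraints 1, 7 are not satisfied.

C1: X = 20 > 19, so we need T ≤ 10; but T = 12 > 10  false
C2: X = 20 is in {23, 20, 18}  true
C3: V^2 + T^2 = 12^2 + 12^2 = 144 + 144 = 288  true
C4: S = 15 is in {15, 16, 18}  true
C5: S = 15, not > 18; antecedent false, conditional vacuously true  true
C6: S = 15, V = 12; 15 > 12  true
C7: V + T = 12 + 12 = 24, not 23  false
C8: W + V = 8 + 12 = 20  true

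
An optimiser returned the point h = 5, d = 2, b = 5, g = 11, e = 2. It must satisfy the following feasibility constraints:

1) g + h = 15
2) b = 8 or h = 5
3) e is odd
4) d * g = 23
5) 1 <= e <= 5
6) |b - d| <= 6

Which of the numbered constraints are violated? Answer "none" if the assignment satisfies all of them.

The assignment fails constraints 1, 3, and 4.

1) g + h = 11 + 5 = 16, not 15 — fails.
2) b = 5 ≠ 8, but h = 5 = 5 (second disjunct) — holds.
3) e = 2 is even — fails.
4) d * g = 2 * 11 = 22, not 23 — fails.
5) e = 2 lies in [1, 5] — holds.
6) |5 - 2| = 3; 3 ≤ 6 — holds.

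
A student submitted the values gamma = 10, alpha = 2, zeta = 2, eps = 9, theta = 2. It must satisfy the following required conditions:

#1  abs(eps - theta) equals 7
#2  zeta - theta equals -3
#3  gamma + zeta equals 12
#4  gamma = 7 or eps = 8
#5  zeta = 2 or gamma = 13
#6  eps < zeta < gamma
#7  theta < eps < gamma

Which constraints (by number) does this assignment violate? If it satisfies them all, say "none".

#1 abs(9 - 2) = 7  holds
#2 zeta - theta = 2 - 2 = 0, not -3  fails
#3 gamma + zeta = 10 + 2 = 12  holds
#4 gamma = 10 ≠ 7 and eps = 9 ≠ 8; both disjuncts false  fails
#5 zeta = 2 = 2 (first disjunct)  holds
#6 values 9, 2, 10; eps = 9 is not < zeta = 2  fails
#7 values 2 < 9 < 10  holds

Violated: 2, 4, and 6.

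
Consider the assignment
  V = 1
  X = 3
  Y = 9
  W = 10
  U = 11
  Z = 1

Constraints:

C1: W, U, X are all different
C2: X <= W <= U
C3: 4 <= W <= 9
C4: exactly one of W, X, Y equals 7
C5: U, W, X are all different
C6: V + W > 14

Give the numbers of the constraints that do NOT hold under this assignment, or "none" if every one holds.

Constraints 3, 4, and 6 do not hold.

C1: values 10, 11, 3 are pairwise distinct — satisfied.
C2: values 3 <= 10 <= 11 — satisfied.
C3: W = 10 is outside [4, 9] — violated.
C4: W=10, X=3, Y=9; 0 of them equal 7, not exactly one — violated.
C5: values 11, 10, 3 are pairwise distinct — satisfied.
C6: V + W = 1 + 10 = 11; 11 ≤ 14, bound 14 not met — violated.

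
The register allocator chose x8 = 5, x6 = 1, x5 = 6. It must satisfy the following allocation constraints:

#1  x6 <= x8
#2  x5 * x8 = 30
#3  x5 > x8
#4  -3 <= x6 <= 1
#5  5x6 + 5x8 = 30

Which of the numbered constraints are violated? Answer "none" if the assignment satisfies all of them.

#1 x6 = 1, x8 = 5; 1 ≤ 5 — OK.
#2 x5 * x8 = 6 * 5 = 30 — OK.
#3 x5 = 6, x8 = 5; 6 > 5 — OK.
#4 x6 = 1 lies in [-3, 1] — OK.
#5 5x6 + 5x8 = 5(1) + 5(5) = 30 — OK.

Yes — all constraints hold.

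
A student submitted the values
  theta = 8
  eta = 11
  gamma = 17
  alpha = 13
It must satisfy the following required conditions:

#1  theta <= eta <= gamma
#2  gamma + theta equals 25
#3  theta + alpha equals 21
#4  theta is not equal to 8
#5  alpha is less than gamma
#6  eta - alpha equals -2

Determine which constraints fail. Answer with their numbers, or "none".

The assignment fails constraint 4.

#1 values 8 <= 11 <= 17 — OK.
#2 gamma + theta = 17 + 8 = 25 — OK.
#3 theta + alpha = 8 + 13 = 21 — OK.
#4 theta = 8, but 8 is required to differ — violated.
#5 alpha = 13, gamma = 17; 13 < 17 — OK.
#6 eta - alpha = 11 - 13 = -2 — OK.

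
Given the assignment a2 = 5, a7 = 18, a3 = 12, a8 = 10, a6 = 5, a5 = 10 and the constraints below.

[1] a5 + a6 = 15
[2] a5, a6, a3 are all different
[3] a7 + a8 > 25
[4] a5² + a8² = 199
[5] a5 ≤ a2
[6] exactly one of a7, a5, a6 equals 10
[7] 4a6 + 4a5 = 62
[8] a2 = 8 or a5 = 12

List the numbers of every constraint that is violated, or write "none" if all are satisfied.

[1] a5 + a6 = 10 + 5 = 15 — holds.
[2] values 10, 5, 12 are pairwise distinct — holds.
[3] a7 + a8 = 18 + 10 = 28; 28 > 25 — holds.
[4] a5² + a8² = 10² + 10² = 100 + 100 = 200, not 199 — does not hold.
[5] a5 = 10, a2 = 5; 10 > 5 (want ≤) — does not hold.
[6] a7=18, a5=10, a6=5; 1 of them equals 10 — holds.
[7] 4a6 + 4a5 = 4(5) + 4(10) = 60, not 62 — does not hold.
[8] a2 = 5 ≠ 8 and a5 = 10 ≠ 12; both disjuncts false — does not hold.

Constraints 4, 5, 7, 8 are violated.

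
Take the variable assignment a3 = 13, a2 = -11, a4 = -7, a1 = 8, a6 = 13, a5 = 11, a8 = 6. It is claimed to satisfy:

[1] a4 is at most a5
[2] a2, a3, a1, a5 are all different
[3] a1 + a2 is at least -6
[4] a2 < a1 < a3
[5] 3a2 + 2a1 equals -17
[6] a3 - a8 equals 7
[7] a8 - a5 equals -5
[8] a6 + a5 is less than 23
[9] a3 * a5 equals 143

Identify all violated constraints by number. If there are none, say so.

No — constraint 8 is not satisfied.

[1] a4 = -7, a5 = 11; -7 ≤ 11 — holds.
[2] values -11, 13, 8, 11 are pairwise distinct — holds.
[3] a1 + a2 = 8 + (-11) = -3; -3 ≥ -6 — holds.
[4] values -11 < 8 < 13 — holds.
[5] 3a2 + 2a1 = 3(-11) + 2(8) = -17 — holds.
[6] a3 - a8 = 13 - 6 = 7 — holds.
[7] a8 - a5 = 6 - 11 = -5 — holds.
[8] a6 + a5 = 13 + 11 = 24; 24 ≥ 23, bound 23 not met — does not hold.
[9] a3 * a5 = 13 * 11 = 143 — holds.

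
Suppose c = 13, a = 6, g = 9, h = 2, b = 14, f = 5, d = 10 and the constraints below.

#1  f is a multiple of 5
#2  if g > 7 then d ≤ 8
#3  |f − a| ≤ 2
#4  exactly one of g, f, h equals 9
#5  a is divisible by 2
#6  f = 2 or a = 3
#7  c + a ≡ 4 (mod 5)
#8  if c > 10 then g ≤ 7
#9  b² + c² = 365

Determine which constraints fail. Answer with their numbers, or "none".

The assignment fails constraints 2, 6, and 8.

#1 5 / 5 = 1, so 5 divides 5 — holds.
#2 g = 9 > 7, so we need d ≤ 8; but d = 10 > 8 — fails.
#3 |5 − 6| = 1; 1 ≤ 2 — holds.
#4 g=9, f=5, h=2; 1 of them equals 9 — holds.
#5 6 / 2 = 3, so 2 divides 6 — holds.
#6 f = 5 ≠ 2 and a = 6 ≠ 3; both disjuncts false — fails.
#7 c + a = 19; 19 mod 5 = 4 — holds.
#8 c = 13 > 10, so we need g ≤ 7; but g = 9 > 7 — fails.
#9 b² + c² = 14² + 13² = 196 + 169 = 365 — holds.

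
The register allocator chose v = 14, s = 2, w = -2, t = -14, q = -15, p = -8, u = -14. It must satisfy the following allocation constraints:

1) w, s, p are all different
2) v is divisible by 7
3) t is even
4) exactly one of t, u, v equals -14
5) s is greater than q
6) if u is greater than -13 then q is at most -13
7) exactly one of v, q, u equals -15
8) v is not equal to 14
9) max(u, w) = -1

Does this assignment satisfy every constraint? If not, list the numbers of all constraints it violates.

1) values -2, 2, -8 are pairwise distinct — OK.
2) 14 / 7 = 2, so 7 divides 14 — OK.
3) t = -14 is even — OK.
4) t=-14, u=-14, v=14; 2 of them equal -14, not exactly one — violated.
5) s = 2, q = -15; 2 > -15 — OK.
6) u = -14, not > -13; antecedent false, conditional vacuously true — OK.
7) v=14, q=-15, u=-14; 1 of them equals -15 — OK.
8) v = 14, but 14 is required to differ — violated.
9) max(-14, -2) = -2, not -1 — violated.

Constraints 4, 8, 9 are violated.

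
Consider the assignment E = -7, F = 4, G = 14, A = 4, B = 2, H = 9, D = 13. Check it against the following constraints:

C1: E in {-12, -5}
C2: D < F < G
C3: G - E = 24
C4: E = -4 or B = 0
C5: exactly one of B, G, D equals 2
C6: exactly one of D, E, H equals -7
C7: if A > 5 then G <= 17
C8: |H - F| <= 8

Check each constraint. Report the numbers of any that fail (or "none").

C1: E = -7 is not in {-12, -5} — violated.
C2: values 13, 4, 14; D = 13 is not < F = 4 — violated.
C3: G - E = 14 - (-7) = 21, not 24 — violated.
C4: E = -7 ≠ -4 and B = 2 ≠ 0; both disjuncts false — violated.
C5: B=2, G=14, D=13; 1 of them equals 2 — OK.
C6: D=13, E=-7, H=9; 1 of them equals -7 — OK.
C7: A = 4, not > 5; antecedent false, conditional vacuously true — OK.
C8: |9 - 4| = 5; 5 ≤ 8 — OK.

Constraints 1, 2, 3, and 4 are violated.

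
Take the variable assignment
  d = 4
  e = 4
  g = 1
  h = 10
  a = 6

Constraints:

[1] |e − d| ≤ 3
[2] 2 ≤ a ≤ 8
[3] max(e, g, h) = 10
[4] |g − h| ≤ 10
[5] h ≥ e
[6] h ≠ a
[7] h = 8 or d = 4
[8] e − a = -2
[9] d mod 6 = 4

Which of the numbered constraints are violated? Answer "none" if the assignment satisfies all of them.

None — every constraint holds.

[1] |4 − 4| = 0; 0 ≤ 3 — holds.
[2] a = 6 lies in [2, 8] — holds.
[3] max(4, 1, 10) = 10 — holds.
[4] |1 − 10| = 9; 9 ≤ 10 — holds.
[5] h = 10, e = 4; 10 ≥ 4 — holds.
[6] h = 10, a = 6; distinct — holds.
[7] h = 10 ≠ 8, but d = 4 = 4 (second disjunct) — holds.
[8] e − a = 4 − 6 = -2 — holds.
[9] 4 mod 6 = 4 — holds.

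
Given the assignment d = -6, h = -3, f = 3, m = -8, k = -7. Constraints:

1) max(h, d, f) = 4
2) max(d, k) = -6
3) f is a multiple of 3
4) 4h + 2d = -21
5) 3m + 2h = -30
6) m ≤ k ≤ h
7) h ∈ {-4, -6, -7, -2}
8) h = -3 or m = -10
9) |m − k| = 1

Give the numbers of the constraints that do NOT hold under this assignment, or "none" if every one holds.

Constraints 1, 4, and 7 do not hold.

1) max(-3, -6, 3) = 3, not 4 — violated.
2) max(-6, -7) = -6 — OK.
3) 3 / 3 = 1, so 3 divides 3 — OK.
4) 4h + 2d = 4(-3) + 2(-6) = -24, not -21 — violated.
5) 3m + 2h = 3(-8) + 2(-3) = -30 — OK.
6) values -8 ≤ -7 ≤ -3 — OK.
7) h = -3 is not in {-4, -6, -7, -2} — violated.
8) h = -3 = -3 (first disjunct) — OK.
9) |-8 − (-7)| = 1 — OK.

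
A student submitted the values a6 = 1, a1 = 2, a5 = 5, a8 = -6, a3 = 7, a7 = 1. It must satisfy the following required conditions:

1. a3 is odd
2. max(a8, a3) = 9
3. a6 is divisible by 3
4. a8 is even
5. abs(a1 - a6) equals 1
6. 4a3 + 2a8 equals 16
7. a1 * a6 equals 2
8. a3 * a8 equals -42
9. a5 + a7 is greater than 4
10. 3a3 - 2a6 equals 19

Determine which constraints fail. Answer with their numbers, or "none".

No — constraints 2 and 3 are not satisfied.

1. a3 = 7 is odd  ✓
2. max(-6, 7) = 7, not 9  ✗
3. 1 = 3*0 + 1, so 3 does not divide 1  ✗
4. a8 = -6 is even  ✓
5. abs(2 - 1) = 1  ✓
6. 4a3 + 2a8 = 4(7) + 2(-6) = 16  ✓
7. a1 * a6 = 2 * 1 = 2  ✓
8. a3 * a8 = 7 * (-6) = -42  ✓
9. a5 + a7 = 5 + 1 = 6; 6 > 4  ✓
10. 3a3 - 2a6 = 3(7) - 2(1) = 19  ✓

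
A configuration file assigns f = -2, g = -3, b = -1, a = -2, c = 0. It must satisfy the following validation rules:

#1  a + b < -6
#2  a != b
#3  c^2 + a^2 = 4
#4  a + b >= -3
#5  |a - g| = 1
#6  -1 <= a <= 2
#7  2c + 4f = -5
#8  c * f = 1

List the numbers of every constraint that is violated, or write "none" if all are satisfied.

The assignment fails constraints 1, 6, 7, and 8.

#1 a + b = -2 + (-1) = -3; -3 ≥ -6, bound -6 not met — violated.
#2 a = -2, b = -1; distinct — satisfied.
#3 c^2 + a^2 = 0^2 + (-2)^2 = 0 + 4 = 4 — satisfied.
#4 a + b = -2 + (-1) = -3; -3 ≥ -3 — satisfied.
#5 |-2 - (-3)| = 1 — satisfied.
#6 a = -2 is outside [-1, 2] — violated.
#7 2c + 4f = 2(0) + 4(-2) = -8, not -5 — violated.
#8 c * f = 0 * (-2) = 0, not 1 — violated.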